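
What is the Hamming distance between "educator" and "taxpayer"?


Comparing character by character (same length = 8):
  Pos 0: 'e' vs 't' !=
  Pos 1: 'd' vs 'a' !=
  Pos 2: 'u' vs 'x' !=
  Pos 3: 'c' vs 'p' !=
  Pos 4: 'a' vs 'a' =
  Pos 5: 't' vs 'y' !=
  Pos 6: 'o' vs 'e' !=
  Pos 7: 'r' vs 'r' =
Hamming distance = 6


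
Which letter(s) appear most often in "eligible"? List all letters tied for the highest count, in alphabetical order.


Word: "eligible"
Letter counts:
  'b': 1
  'e': 2
  'g': 1
  'i': 2
  'l': 2
Maximum count = 2
Most frequent = 'e', 'i', 'l' (2 times each)


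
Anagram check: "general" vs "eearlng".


Word 1: "general" → sorted: aeeglnr
Word 2: "eearlng" → sorted: aeeglnr
Same letters? aeeglnr == aeeglnr
Anagram = Yes


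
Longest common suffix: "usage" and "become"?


Word 1: "usage"
Word 2: "become"
Comparing from end:
  Pos -1: 'e' == 'e'
  Pos -2: 'g' != 'm' (stop)
LCS = "e" (length 1)


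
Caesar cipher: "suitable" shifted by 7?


Word: "suitable"
Shift: 7
Each letter → (letter + shift) mod 26:
  's' (18) + 7 = 25 → 'z'
  'u' (20) + 7 = 1 → 'b'
  'i' (8) + 7 = 15 → 'p'
  't' (19) + 7 = 0 → 'a'
  'a' (0) + 7 = 7 → 'h'
  'b' (1) + 7 = 8 → 'i'
  'l' (11) + 7 = 18 → 's'
  'e' (4) + 7 = 11 → 'l'
Result = "zbpahisl"


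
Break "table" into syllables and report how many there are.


Word: "table"
Syllable breakdown: ta-ble
Counting: 2 parts
= 2 syllables


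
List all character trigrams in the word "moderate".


Word: "moderate" (length 8)
Number of trigrams = 8 - 3 + 1 = 6
  Position 0: "mod"
  Position 1: "ode"
  Position 2: "der"
  Position 3: "era"
  Position 4: "rat"
  Position 5: "ate"
Trigrams = "mod", "ode", "der", "era", "rat", "ate"


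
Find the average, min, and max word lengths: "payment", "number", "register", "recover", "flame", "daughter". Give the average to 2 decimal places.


Lengths: "payment"=7, "number"=6, "register"=8, "recover"=7, "flame"=5, "daughter"=8
Sum = 41, Count = 6
Average = 41/6 = 6.83
= avg=6.83, min=5, max=8


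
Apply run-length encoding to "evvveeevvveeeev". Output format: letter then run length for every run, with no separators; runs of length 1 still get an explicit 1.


String: "evvveeevvveeeev"
Scanning for consecutive runs:
  'e' x 1
  'v' x 3
  'e' x 3
  'v' x 3
  'e' x 4
  'v' x 1
RLE = "e1v3e3v3e4v1"


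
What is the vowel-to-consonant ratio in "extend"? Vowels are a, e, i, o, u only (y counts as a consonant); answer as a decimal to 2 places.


Word: "extend"
Vowels (a,e,i,o,u): 2
Consonants: 4
Ratio = 2/4
= 0.50


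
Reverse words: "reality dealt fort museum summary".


Original: "reality dealt fort museum summary"
Words (1..n): reality | dealt | fort | museum | summary
Reversed (n..1): summary | museum | fort | dealt | reality
Result = "summary museum fort dealt reality"


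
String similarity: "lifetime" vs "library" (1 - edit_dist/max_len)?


Word 1: "lifetime" (length 8)
Word 2: "library" (length 7)
One optimal edit sequence:
  1. keep 'l'
  2. keep 'i'
  3. delete 'f'  (+1)
  4. substitute 'e' -> 'b'  (+1)
  5. substitute 't' -> 'r'  (+1)
  6. substitute 'i' -> 'a'  (+1)
  7. substitute 'm' -> 'r'  (+1)
  8. substitute 'e' -> 'y'  (+1)
Edit distance = 6
Max length = max(8, 7) = 8
Similarity = 1 - 6/8
= 0.2500


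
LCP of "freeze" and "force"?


Word 1: "freeze"
Word 2: "force"
Comparing from start:
  Pos 0: 'f' == 'f'
  Pos 1: 'r' != 'o' (stop)
LCP = "f" (length 1)


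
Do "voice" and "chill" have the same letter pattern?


Pattern of "voice": [0, 1, 2, 3, 4]
Pattern of "chill": [0, 1, 2, 3, 3]
Patterns do not match
Same pattern = No


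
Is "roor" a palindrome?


Word: "roor"
Reversed: "roor"
Forward == Backward? roor == roor
Palindrome = Yes


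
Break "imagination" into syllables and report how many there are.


Word: "imagination"
Syllable breakdown: i · mag · i · na · tion
Counting: 5 parts
= 5 syllables


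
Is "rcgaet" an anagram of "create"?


Word 1: "create" → sorted: aceert
Word 2: "rcgaet" → sorted: acegrt
Same letters? aceert != acegrt
Anagram = No


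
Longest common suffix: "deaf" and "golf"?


Word 1: "deaf"
Word 2: "golf"
Comparing from end:
  Pos -1: 'f' == 'f'
  Pos -2: 'a' != 'l' (stop)
LCS = "f" (length 1)


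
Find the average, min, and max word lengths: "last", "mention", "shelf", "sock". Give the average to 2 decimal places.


Lengths: "last"=4, "mention"=7, "shelf"=5, "sock"=4
Sum = 20, Count = 4
Average = 20/4 = 5.00
= avg=5.00, min=4, max=7


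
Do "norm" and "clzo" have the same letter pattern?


Pattern of "norm": [0, 1, 2, 3]
Pattern of "clzo": [0, 1, 2, 3]
Patterns match
Same pattern = Yes


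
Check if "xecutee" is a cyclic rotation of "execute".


Word: "execute", Candidate: "xecutee"
Method: check if candidate is substring of word+word
"executeexecute" contains "xecutee"? Yes
Is rotation = Yes


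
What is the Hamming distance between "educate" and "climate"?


Comparing character by character (same length = 7):
  Pos 0: 'e' vs 'c' !=
  Pos 1: 'd' vs 'l' !=
  Pos 2: 'u' vs 'i' !=
  Pos 3: 'c' vs 'm' !=
  Pos 4: 'a' vs 'a' =
  Pos 5: 't' vs 't' =
  Pos 6: 'e' vs 'e' =
Hamming distance = 4


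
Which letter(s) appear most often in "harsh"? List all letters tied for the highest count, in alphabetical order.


Word: "harsh"
Letter counts:
  'a': 1
  'h': 2
  'r': 1
  's': 1
Maximum count = 2
Most frequent = 'h' (2 times each)


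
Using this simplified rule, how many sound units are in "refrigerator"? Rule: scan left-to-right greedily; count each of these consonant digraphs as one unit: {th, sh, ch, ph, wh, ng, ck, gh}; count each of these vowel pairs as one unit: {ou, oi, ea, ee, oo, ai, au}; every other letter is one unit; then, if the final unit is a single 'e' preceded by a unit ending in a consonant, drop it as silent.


Word: "refrigerator" (12 letters)
Left-to-right scan:
  (1) 'r' (letter)
  (2) 'e' (letter)
  (3) 'f' (letter)
  (4) 'r' (letter)
  (5) 'i' (letter)
  (6) 'g' (letter)
  (7) 'e' (letter)
  (8) 'r' (letter)
  (9) 'a' (letter)
  (10) 't' (letter)
  (11) 'o' (letter)
  (12) 'r' (letter)
Units from scan: 12
Sound units = 12 units


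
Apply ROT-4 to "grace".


Word: "grace"
Shift: 4
Each letter → (letter + shift) mod 26:
  'g' (6) + 4 = 10 → 'k'
  'r' (17) + 4 = 21 → 'v'
  'a' (0) + 4 = 4 → 'e'
  'c' (2) + 4 = 6 → 'g'
  'e' (4) + 4 = 8 → 'i'
Result = "kvegi"


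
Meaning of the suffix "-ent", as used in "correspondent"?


Suffix: -ent
Example: correspondent = correspond + -ent
Meaning = one who / that which


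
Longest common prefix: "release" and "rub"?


Word 1: "release"
Word 2: "rub"
Comparing from start:
  Pos 0: 'r' == 'r'
  Pos 1: 'e' != 'u' (stop)
LCP = "r" (length 1)


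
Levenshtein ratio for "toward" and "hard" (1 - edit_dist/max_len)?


Word 1: "toward" (length 6)
Word 2: "hard" (length 4)
One optimal edit sequence:
  1. delete 't'  (+1)
  2. delete 'o'  (+1)
  3. substitute 'w' -> 'h'  (+1)
  4. keep 'a'
  5. keep 'r'
  6. keep 'd'
Edit distance = 3
Max length = max(6, 4) = 6
Similarity = 1 - 3/6
= 0.5000


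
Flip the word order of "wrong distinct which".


Original: "wrong distinct which"
Words (1..n): wrong | distinct | which
Reversed (n..1): which | distinct | wrong
Result = "which distinct wrong"


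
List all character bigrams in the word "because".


Word: "because" (length 7)
Number of bigrams = 7 - 2 + 1 = 6
  Position 0: "be"
  Position 1: "ec"
  Position 2: "ca"
  Position 3: "au"
  Position 4: "us"
  Position 5: "se"
Bigrams = "be", "ec", "ca", "au", "us", "se"


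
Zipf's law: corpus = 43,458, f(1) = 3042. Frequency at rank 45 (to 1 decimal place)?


Zipf's law: f(r) = f(1) / r
f(1) = 3042
f(45) = 3042 / 45
= 67.6 occurrences


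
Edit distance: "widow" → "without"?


Word 1: "widow" (length 5)
Word 2: "without" (length 7)
One optimal edit sequence (insert/delete/substitute each cost 1):
  1. keep 'w'
  2. keep 'i'
  3. insert 't'  (+1)
  4. substitute 'd' -> 'h'  (+1)
  5. keep 'o'
  6. insert 'u'  (+1)
  7. substitute 'w' -> 't'  (+1)
Total edit operations: 4
Edit distance = 4


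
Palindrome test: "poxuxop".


Word: "poxuxop"
Reversed: "poxuxop"
Forward == Backward? poxuxop == poxuxop
Palindrome = Yes


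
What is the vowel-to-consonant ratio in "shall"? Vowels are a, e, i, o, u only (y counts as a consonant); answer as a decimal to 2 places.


Word: "shall"
Vowels (a,e,i,o,u): 1
Consonants: 4
Ratio = 1/4
= 0.25


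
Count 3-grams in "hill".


Word: "hill" (length 4)
Number of 3-grams = length - 3 + 1 = 4 - 3 + 1
= 2


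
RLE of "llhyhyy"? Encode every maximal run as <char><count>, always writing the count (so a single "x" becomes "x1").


String: "llhyhyy"
Scanning for consecutive runs:
  'l' x 2
  'h' x 1
  'y' x 1
  'h' x 1
  'y' x 2
RLE = "l2h1y1h1y2"


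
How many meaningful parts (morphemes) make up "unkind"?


Word: "unkind"
Morphemes: un- / kind
Each morpheme carries meaning
= 2 morphemes


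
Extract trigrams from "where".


Word: "where" (length 5)
Number of trigrams = 5 - 3 + 1 = 3
  Position 0: "whe"
  Position 1: "her"
  Position 2: "ere"
Trigrams = "whe", "her", "ere"


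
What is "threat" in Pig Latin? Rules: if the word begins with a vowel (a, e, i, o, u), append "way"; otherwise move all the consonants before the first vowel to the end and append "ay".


Word: "threat"
Starts with consonant(s) → move to end, add 'ay'
Consonant cluster: "thr"
Pig Latin = "eatthray"


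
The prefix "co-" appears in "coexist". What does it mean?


Prefix: co-
Example: coexist (co- + exist)
Meaning = together


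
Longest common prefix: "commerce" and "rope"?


Word 1: "commerce"
Word 2: "rope"
Comparing from start:
  Pos 0: 'c' != 'r' (stop)
LCP = "" (length 0)


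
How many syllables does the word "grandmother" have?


Word: "grandmother"
Syllable breakdown: grand / moth / er
Counting: 3 parts
= 3 syllables


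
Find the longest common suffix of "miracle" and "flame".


Word 1: "miracle"
Word 2: "flame"
Comparing from end:
  Pos -1: 'e' == 'e'
  Pos -2: 'l' != 'm' (stop)
LCS = "e" (length 1)


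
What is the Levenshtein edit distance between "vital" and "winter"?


Word 1: "vital" (length 5)
Word 2: "winter" (length 6)
One optimal edit sequence (insert/delete/substitute each cost 1):
  1. substitute 'v' -> 'w'  (+1)
  2. keep 'i'
  3. insert 'n'  (+1)
  4. keep 't'
  5. substitute 'a' -> 'e'  (+1)
  6. substitute 'l' -> 'r'  (+1)
Total edit operations: 4
Edit distance = 4


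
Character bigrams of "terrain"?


Word: "terrain" (length 7)
Number of bigrams = 7 - 2 + 1 = 6
  Position 0: "te"
  Position 1: "er"
  Position 2: "rr"
  Position 3: "ra"
  Position 4: "ai"
  Position 5: "in"
Bigrams = "te", "er", "rr", "ra", "ai", "in"


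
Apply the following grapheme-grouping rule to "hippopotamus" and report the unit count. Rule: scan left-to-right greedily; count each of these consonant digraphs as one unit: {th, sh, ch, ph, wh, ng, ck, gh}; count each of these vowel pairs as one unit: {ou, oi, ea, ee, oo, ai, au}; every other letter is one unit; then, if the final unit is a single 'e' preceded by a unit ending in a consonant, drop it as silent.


Word: "hippopotamus" (12 letters)
Left-to-right scan:
  [1] 'h' (letter)
  [2] 'i' (letter)
  [3] 'p' (letter)
  [4] 'p' (letter)
  [5] 'o' (letter)
  [6] 'p' (letter)
  [7] 'o' (letter)
  [8] 't' (letter)
  [9] 'a' (letter)
  [10] 'm' (letter)
  [11] 'u' (letter)
  [12] 's' (letter)
Units from scan: 12
Sound units = 12 units


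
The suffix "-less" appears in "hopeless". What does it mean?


Suffix: -less
Example: hopeless (hope + -less)
Meaning = without


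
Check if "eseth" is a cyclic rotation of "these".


Word: "these", Candidate: "eseth"
Method: check if candidate is substring of word+word
"thesethese" contains "eseth"? Yes
Is rotation = Yes


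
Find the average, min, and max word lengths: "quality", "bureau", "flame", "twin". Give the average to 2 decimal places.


Lengths: "quality"=7, "bureau"=6, "flame"=5, "twin"=4
Sum = 22, Count = 4
Average = 22/4 = 5.50
= avg=5.50, min=4, max=7


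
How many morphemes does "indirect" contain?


Word: "indirect"
Morphemes: in- + direct
Each morpheme carries meaning
= 2 morphemes


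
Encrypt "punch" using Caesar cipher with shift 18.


Word: "punch"
Shift: 18
Each letter → (letter + shift) mod 26:
  'p' (15) + 18 = 7 → 'h'
  'u' (20) + 18 = 12 → 'm'
  'n' (13) + 18 = 5 → 'f'
  'c' (2) + 18 = 20 → 'u'
  'h' (7) + 18 = 25 → 'z'
Result = "hmfuz"


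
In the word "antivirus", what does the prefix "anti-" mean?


Prefix: anti-
As in: antivirus -> anti- + virus
Meaning = against


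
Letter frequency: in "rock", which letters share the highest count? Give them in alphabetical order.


Word: "rock"
Letter counts:
  'c': 1
  'k': 1
  'o': 1
  'r': 1
Maximum count = 1
Most frequent = 'c', 'k', 'o', 'r' (1 time each)


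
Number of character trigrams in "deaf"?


Word: "deaf" (length 4)
Number of 3-grams = length - 3 + 1 = 4 - 3 + 1
= 2


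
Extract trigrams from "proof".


Word: "proof" (length 5)
Number of trigrams = 5 - 3 + 1 = 3
  Position 0: "pro"
  Position 1: "roo"
  Position 2: "oof"
Trigrams = "pro", "roo", "oof"


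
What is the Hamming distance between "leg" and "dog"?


Comparing character by character (same length = 3):
  Pos 0: 'l' vs 'd' !=
  Pos 1: 'e' vs 'o' !=
  Pos 2: 'g' vs 'g' =
Hamming distance = 2


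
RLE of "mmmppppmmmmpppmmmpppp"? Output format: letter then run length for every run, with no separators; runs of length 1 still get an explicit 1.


String: "mmmppppmmmmpppmmmpppp"
Scanning for consecutive runs:
  'm' x 3
  'p' x 4
  'm' x 4
  'p' x 3
  'm' x 3
  'p' x 4
RLE = "m3p4m4p3m3p4"


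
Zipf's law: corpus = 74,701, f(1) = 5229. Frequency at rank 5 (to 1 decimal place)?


Zipf's law: f(r) = f(1) / r
f(1) = 5229
f(5) = 5229 / 5
= 1045.8 occurrences


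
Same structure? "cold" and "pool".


Pattern of "cold": [0, 1, 2, 3]
Pattern of "pool": [0, 1, 1, 2]
Patterns do not match
Same pattern = No


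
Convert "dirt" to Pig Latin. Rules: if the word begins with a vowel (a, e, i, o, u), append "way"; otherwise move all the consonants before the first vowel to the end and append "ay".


Word: "dirt"
Starts with consonant(s) → move to end, add 'ay'
Consonant cluster: "d"
Pig Latin = "irtday"


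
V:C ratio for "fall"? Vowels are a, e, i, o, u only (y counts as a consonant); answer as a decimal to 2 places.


Word: "fall"
Vowels (a,e,i,o,u): 1
Consonants: 3
Ratio = 1/3
= 0.33


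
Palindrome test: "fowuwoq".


Word: "fowuwoq"
Reversed: "qowuwof"
Forward == Backward? fowuwoq != qowuwof
Palindrome = No


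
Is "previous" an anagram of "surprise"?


Word 1: "surprise" → sorted: eiprrssu
Word 2: "previous" → sorted: eioprsuv
Same letters? eiprrssu != eioprsuv
Anagram = No


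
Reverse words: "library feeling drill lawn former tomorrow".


Original: "library feeling drill lawn former tomorrow"
Words (1..n): library | feeling | drill | lawn | former | tomorrow
Reversed (n..1): tomorrow | former | lawn | drill | feeling | library
Result = "tomorrow former lawn drill feeling library"


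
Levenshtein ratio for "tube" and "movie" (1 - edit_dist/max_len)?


Word 1: "tube" (length 4)
Word 2: "movie" (length 5)
One optimal edit sequence:
  1. insert 'm'  (+1)
  2. substitute 't' -> 'o'  (+1)
  3. substitute 'u' -> 'v'  (+1)
  4. substitute 'b' -> 'i'  (+1)
  5. keep 'e'
Edit distance = 4
Max length = max(4, 5) = 5
Similarity = 1 - 4/5
= 0.2000


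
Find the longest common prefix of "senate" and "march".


Word 1: "senate"
Word 2: "march"
Comparing from start:
  Pos 0: 's' != 'm' (stop)
LCP = "" (length 0)


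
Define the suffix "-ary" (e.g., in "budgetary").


Suffix: -ary
Example: budgetary (budget + -ary)
Meaning = relating to


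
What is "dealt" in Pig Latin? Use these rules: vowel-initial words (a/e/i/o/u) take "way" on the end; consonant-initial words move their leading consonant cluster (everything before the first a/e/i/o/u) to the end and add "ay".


Word: "dealt"
Starts with consonant(s) → move to end, add 'ay'
Consonant cluster: "d"
Pig Latin = "ealtday"


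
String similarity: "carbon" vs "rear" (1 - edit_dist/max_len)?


Word 1: "carbon" (length 6)
Word 2: "rear" (length 4)
One optimal edit sequence:
  1. delete 'c'  (+1)
  2. delete 'a'  (+1)
  3. keep 'r'
  4. substitute 'b' -> 'e'  (+1)
  5. substitute 'o' -> 'a'  (+1)
  6. substitute 'n' -> 'r'  (+1)
Edit distance = 5
Max length = max(6, 4) = 6
Similarity = 1 - 5/6
= 0.1667


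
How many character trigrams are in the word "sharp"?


Word: "sharp" (length 5)
Number of 3-grams = length - 3 + 1 = 5 - 3 + 1
= 3


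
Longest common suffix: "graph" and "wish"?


Word 1: "graph"
Word 2: "wish"
Comparing from end:
  Pos -1: 'h' == 'h'
  Pos -2: 'p' != 's' (stop)
LCS = "h" (length 1)


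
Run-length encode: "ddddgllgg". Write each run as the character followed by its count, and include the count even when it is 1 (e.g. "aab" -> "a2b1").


String: "ddddgllgg"
Scanning for consecutive runs:
  'd' x 4
  'g' x 1
  'l' x 2
  'g' x 2
RLE = "d4g1l2g2"


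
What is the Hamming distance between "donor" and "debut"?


Comparing character by character (same length = 5):
  Pos 0: 'd' vs 'd' =
  Pos 1: 'o' vs 'e' !=
  Pos 2: 'n' vs 'b' !=
  Pos 3: 'o' vs 'u' !=
  Pos 4: 'r' vs 't' !=
Hamming distance = 4


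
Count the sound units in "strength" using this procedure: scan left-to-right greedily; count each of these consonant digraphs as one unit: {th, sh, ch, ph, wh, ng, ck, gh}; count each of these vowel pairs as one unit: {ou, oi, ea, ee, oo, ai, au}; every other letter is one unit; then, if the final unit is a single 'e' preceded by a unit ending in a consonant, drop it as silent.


Word: "strength" (8 letters)
Left-to-right scan:
  1. 's' (letter)
  2. 't' (letter)
  3. 'r' (letter)
  4. 'e' (letter)
  5. 'ng' (digraph)
  6. 'th' (digraph)
Units from scan: 6
Sound units = 6 units


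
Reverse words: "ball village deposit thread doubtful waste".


Original: "ball village deposit thread doubtful waste"
Words (1..n): ball | village | deposit | thread | doubtful | waste
Reversed (n..1): waste | doubtful | thread | deposit | village | ball
Result = "waste doubtful thread deposit village ball"


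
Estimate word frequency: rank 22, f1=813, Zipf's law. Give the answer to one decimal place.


Zipf's law: f(r) = f(1) / r
f(1) = 813
f(22) = 813 / 22
= 37.0 occurrences


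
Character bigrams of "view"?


Word: "view" (length 4)
Number of bigrams = 4 - 2 + 1 = 3
  Position 0: "vi"
  Position 1: "ie"
  Position 2: "ew"
Bigrams = "vi", "ie", "ew"


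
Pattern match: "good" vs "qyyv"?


Pattern of "good": [0, 1, 1, 2]
Pattern of "qyyv": [0, 1, 1, 2]
Patterns match
Same pattern = Yes


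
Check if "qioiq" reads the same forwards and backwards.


Word: "qioiq"
Reversed: "qioiq"
Forward == Backward? qioiq == qioiq
Palindrome = Yes


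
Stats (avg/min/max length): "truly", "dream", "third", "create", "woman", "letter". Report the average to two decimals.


Lengths: "truly"=5, "dream"=5, "third"=5, "create"=6, "woman"=5, "letter"=6
Sum = 32, Count = 6
Average = 32/6 = 5.33
= avg=5.33, min=5, max=6


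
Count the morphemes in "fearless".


Word: "fearless"
Morphemes: fear | -less
Each morpheme carries meaning
= 2 morphemes


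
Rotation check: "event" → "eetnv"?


Word: "event", Candidate: "eetnv"
Method: check if candidate is substring of word+word
"eventevent" contains "eetnv"? No
Is rotation = No


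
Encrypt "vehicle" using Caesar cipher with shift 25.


Word: "vehicle"
Shift: 25
Each letter → (letter + shift) mod 26:
  'v' (21) + 25 = 20 → 'u'
  'e' (4) + 25 = 3 → 'd'
  'h' (7) + 25 = 6 → 'g'
  'i' (8) + 25 = 7 → 'h'
  'c' (2) + 25 = 1 → 'b'
  'l' (11) + 25 = 10 → 'k'
  'e' (4) + 25 = 3 → 'd'
Result = "udghbkd"


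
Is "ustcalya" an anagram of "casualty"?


Word 1: "casualty" → sorted: aaclstuy
Word 2: "ustcalya" → sorted: aaclstuy
Same letters? aaclstuy == aaclstuy
Anagram = Yes


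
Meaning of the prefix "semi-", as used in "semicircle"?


Prefix: semi-
As in: semicircle -> semi- + circle
Meaning = half


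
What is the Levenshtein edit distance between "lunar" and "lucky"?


Word 1: "lunar" (length 5)
Word 2: "lucky" (length 5)
One optimal edit sequence (insert/delete/substitute each cost 1):
  1. keep 'l'
  2. keep 'u'
  3. substitute 'n' -> 'c'  (+1)
  4. substitute 'a' -> 'k'  (+1)
  5. substitute 'r' -> 'y'  (+1)
Total edit operations: 3
Edit distance = 3


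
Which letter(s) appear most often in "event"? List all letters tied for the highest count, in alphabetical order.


Word: "event"
Letter counts:
  'e': 2
  'n': 1
  't': 1
  'v': 1
Maximum count = 2
Most frequent = 'e' (2 times each)


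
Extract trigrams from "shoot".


Word: "shoot" (length 5)
Number of trigrams = 5 - 3 + 1 = 3
  Position 0: "sho"
  Position 1: "hoo"
  Position 2: "oot"
Trigrams = "sho", "hoo", "oot"


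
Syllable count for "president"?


Word: "president"
Syllable breakdown: pres-i-dent
Counting: 3 parts
= 3 syllables


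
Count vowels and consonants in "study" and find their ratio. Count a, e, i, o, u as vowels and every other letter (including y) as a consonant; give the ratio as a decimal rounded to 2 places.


Word: "study"
Vowels (a,e,i,o,u): 1
Consonants: 4
Ratio = 1/4
= 0.25


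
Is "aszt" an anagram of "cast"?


Word 1: "cast" → sorted: acst
Word 2: "aszt" → sorted: astz
Same letters? acst != astz
Anagram = No


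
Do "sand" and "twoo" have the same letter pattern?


Pattern of "sand": [0, 1, 2, 3]
Pattern of "twoo": [0, 1, 2, 2]
Patterns do not match
Same pattern = No


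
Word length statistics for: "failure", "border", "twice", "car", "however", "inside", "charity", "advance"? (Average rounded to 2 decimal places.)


Lengths: "failure"=7, "border"=6, "twice"=5, "car"=3, "however"=7, "inside"=6, "charity"=7, "advance"=7
Sum = 48, Count = 8
Average = 48/8 = 6.00
= avg=6.00, min=3, max=7


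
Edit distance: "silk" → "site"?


Word 1: "silk" (length 4)
Word 2: "site" (length 4)
One optimal edit sequence (insert/delete/substitute each cost 1):
  1. keep 's'
  2. keep 'i'
  3. substitute 'l' -> 't'  (+1)
  4. substitute 'k' -> 'e'  (+1)
Total edit operations: 2
Edit distance = 2


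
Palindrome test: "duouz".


Word: "duouz"
Reversed: "zuoud"
Forward == Backward? duouz != zuoud
Palindrome = No


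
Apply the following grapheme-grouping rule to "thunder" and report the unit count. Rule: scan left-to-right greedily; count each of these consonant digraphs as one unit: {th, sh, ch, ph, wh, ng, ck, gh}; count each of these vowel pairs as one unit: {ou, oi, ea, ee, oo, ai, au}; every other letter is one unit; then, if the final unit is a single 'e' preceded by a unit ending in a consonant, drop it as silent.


Word: "thunder" (7 letters)
Left-to-right scan:
  [1] 'th' (digraph)
  [2] 'u' (letter)
  [3] 'n' (letter)
  [4] 'd' (letter)
  [5] 'e' (letter)
  [6] 'r' (letter)
Units from scan: 6
Sound units = 6 units


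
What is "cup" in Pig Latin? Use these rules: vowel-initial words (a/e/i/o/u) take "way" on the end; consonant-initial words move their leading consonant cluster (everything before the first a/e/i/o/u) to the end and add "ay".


Word: "cup"
Starts with consonant(s) → move to end, add 'ay'
Consonant cluster: "c"
Pig Latin = "upcay"


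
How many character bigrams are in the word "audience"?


Word: "audience" (length 8)
Number of 2-grams = length - 2 + 1 = 8 - 2 + 1
= 7


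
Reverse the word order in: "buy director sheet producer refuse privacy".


Original: "buy director sheet producer refuse privacy"
Words (1..n): buy | director | sheet | producer | refuse | privacy
Reversed (n..1): privacy | refuse | producer | sheet | director | buy
Result = "privacy refuse producer sheet director buy"


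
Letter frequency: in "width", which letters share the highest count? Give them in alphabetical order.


Word: "width"
Letter counts:
  'd': 1
  'h': 1
  'i': 1
  't': 1
  'w': 1
Maximum count = 1
Most frequent = 'd', 'h', 'i', 't', 'w' (1 time each)


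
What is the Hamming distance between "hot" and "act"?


Comparing character by character (same length = 3):
  Pos 0: 'h' vs 'a' !=
  Pos 1: 'o' vs 'c' !=
  Pos 2: 't' vs 't' =
Hamming distance = 2


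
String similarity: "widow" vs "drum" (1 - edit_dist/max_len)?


Word 1: "widow" (length 5)
Word 2: "drum" (length 4)
One optimal edit sequence:
  1. delete 'w'  (+1)
  2. substitute 'i' -> 'd'  (+1)
  3. substitute 'd' -> 'r'  (+1)
  4. substitute 'o' -> 'u'  (+1)
  5. substitute 'w' -> 'm'  (+1)
Edit distance = 5
Max length = max(5, 4) = 5
Similarity = 1 - 5/5
= 0.0000


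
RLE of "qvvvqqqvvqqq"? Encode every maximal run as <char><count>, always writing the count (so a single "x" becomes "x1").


String: "qvvvqqqvvqqq"
Scanning for consecutive runs:
  'q' x 1
  'v' x 3
  'q' x 3
  'v' x 2
  'q' x 3
RLE = "q1v3q3v2q3"


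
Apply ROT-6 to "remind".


Word: "remind"
Shift: 6
Each letter → (letter + shift) mod 26:
  'r' (17) + 6 = 23 → 'x'
  'e' (4) + 6 = 10 → 'k'
  'm' (12) + 6 = 18 → 's'
  'i' (8) + 6 = 14 → 'o'
  'n' (13) + 6 = 19 → 't'
  'd' (3) + 6 = 9 → 'j'
Result = "xksotj"


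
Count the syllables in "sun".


Word: "sun"
Syllable breakdown: sun
Counting: 1 part
= 1 syllable


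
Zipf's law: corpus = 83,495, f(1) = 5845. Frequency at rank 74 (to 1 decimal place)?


Zipf's law: f(r) = f(1) / r
f(1) = 5845
f(74) = 5845 / 74
= 79.0 occurrences


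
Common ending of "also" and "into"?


Word 1: "also"
Word 2: "into"
Comparing from end:
  Pos -1: 'o' == 'o'
  Pos -2: 's' != 't' (stop)
LCS = "o" (length 1)


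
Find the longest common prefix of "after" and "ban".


Word 1: "after"
Word 2: "ban"
Comparing from start:
  Pos 0: 'a' != 'b' (stop)
LCP = "" (length 0)


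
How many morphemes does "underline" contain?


Word: "underline"
Morphemes: under- + line
Each morpheme carries meaning
= 2 morphemes


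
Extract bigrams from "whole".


Word: "whole" (length 5)
Number of bigrams = 5 - 2 + 1 = 4
  Position 0: "wh"
  Position 1: "ho"
  Position 2: "ol"
  Position 3: "le"
Bigrams = "wh", "ho", "ol", "le"


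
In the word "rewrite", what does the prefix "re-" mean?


Prefix: re-
As in: rewrite -> re- + write
Meaning = again


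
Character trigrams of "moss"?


Word: "moss" (length 4)
Number of trigrams = 4 - 3 + 1 = 2
  Position 0: "mos"
  Position 1: "oss"
Trigrams = "mos", "oss"


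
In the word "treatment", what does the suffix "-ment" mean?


Suffix: -ment
Example: treatment (treat + -ment)
Meaning = result of action


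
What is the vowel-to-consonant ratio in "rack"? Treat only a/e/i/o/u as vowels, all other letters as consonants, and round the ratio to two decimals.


Word: "rack"
Vowels (a,e,i,o,u): 1
Consonants: 3
Ratio = 1/3
= 0.33


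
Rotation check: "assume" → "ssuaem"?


Word: "assume", Candidate: "ssuaem"
Method: check if candidate is substring of word+word
"assumeassume" contains "ssuaem"? No
Is rotation = No


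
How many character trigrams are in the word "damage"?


Word: "damage" (length 6)
Number of 3-grams = length - 3 + 1 = 6 - 3 + 1
= 4


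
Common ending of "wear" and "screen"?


Word 1: "wear"
Word 2: "screen"
Comparing from end:
  Pos -1: 'r' != 'n' (stop)
LCS = "" (length 0)


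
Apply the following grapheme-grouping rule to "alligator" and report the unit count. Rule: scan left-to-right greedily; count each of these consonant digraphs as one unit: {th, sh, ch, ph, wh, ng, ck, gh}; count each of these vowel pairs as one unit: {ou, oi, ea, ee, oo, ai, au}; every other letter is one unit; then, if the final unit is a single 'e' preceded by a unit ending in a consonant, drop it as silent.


Word: "alligator" (9 letters)
Left-to-right scan:
  [1] 'a' (letter)
  [2] 'l' (letter)
  [3] 'l' (letter)
  [4] 'i' (letter)
  [5] 'g' (letter)
  [6] 'a' (letter)
  [7] 't' (letter)
  [8] 'o' (letter)
  [9] 'r' (letter)
Units from scan: 9
Sound units = 9 units


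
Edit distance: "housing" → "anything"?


Word 1: "housing" (length 7)
Word 2: "anything" (length 8)
One optimal edit sequence (insert/delete/substitute each cost 1):
  1. insert 'a'  (+1)
  2. substitute 'h' -> 'n'  (+1)
  3. substitute 'o' -> 'y'  (+1)
  4. substitute 'u' -> 't'  (+1)
  5. substitute 's' -> 'h'  (+1)
  6. keep 'i'
  7. keep 'n'
  8. keep 'g'
Total edit operations: 5
Edit distance = 5


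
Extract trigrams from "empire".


Word: "empire" (length 6)
Number of trigrams = 6 - 3 + 1 = 4
  Position 0: "emp"
  Position 1: "mpi"
  Position 2: "pir"
  Position 3: "ire"
Trigrams = "emp", "mpi", "pir", "ire"


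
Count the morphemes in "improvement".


Word: "improvement"
Morphemes: improve | -ment
Each morpheme carries meaning
= 2 morphemes


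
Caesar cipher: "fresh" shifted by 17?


Word: "fresh"
Shift: 17
Each letter → (letter + shift) mod 26:
  'f' (5) + 17 = 22 → 'w'
  'r' (17) + 17 = 8 → 'i'
  'e' (4) + 17 = 21 → 'v'
  's' (18) + 17 = 9 → 'j'
  'h' (7) + 17 = 24 → 'y'
Result = "wivjy"


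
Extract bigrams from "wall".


Word: "wall" (length 4)
Number of bigrams = 4 - 2 + 1 = 3
  Position 0: "wa"
  Position 1: "al"
  Position 2: "ll"
Bigrams = "wa", "al", "ll"


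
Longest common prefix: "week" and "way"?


Word 1: "week"
Word 2: "way"
Comparing from start:
  Pos 0: 'w' == 'w'
  Pos 1: 'e' != 'a' (stop)
LCP = "w" (length 1)


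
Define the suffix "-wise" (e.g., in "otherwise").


Suffix: -wise
As in: otherwise -> other + -wise
Meaning = in the manner of


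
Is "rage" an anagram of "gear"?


Word 1: "gear" → sorted: aegr
Word 2: "rage" → sorted: aegr
Same letters? aegr == aegr
Anagram = Yes


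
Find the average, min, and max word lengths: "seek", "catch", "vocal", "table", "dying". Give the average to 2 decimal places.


Lengths: "seek"=4, "catch"=5, "vocal"=5, "table"=5, "dying"=5
Sum = 24, Count = 5
Average = 24/5 = 4.80
= avg=4.80, min=4, max=5


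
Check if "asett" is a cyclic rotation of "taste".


Word: "taste", Candidate: "asett"
Method: check if candidate is substring of word+word
"tastetaste" contains "asett"? No
Is rotation = No


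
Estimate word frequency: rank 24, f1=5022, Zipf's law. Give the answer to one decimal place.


Zipf's law: f(r) = f(1) / r
f(1) = 5022
f(24) = 5022 / 24
= 209.3 occurrences


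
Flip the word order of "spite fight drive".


Original: "spite fight drive"
Words (1..n): spite | fight | drive
Reversed (n..1): drive | fight | spite
Result = "drive fight spite"


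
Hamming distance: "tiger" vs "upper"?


Comparing character by character (same length = 5):
  Pos 0: 't' vs 'u' !=
  Pos 1: 'i' vs 'p' !=
  Pos 2: 'g' vs 'p' !=
  Pos 3: 'e' vs 'e' =
  Pos 4: 'r' vs 'r' =
Hamming distance = 3


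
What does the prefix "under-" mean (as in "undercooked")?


Prefix: under-
As in: undercooked -> under- + cooked
Meaning = insufficient


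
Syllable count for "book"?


Word: "book"
Syllable breakdown: book
Counting: 1 part
= 1 syllable


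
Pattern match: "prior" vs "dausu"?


Pattern of "prior": [0, 1, 2, 3, 1]
Pattern of "dausu": [0, 1, 2, 3, 2]
Patterns do not match
Same pattern = No


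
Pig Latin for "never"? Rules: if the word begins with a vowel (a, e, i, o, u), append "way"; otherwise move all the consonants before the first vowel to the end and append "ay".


Word: "never"
Starts with consonant(s) → move to end, add 'ay'
Consonant cluster: "n"
Pig Latin = "evernay"


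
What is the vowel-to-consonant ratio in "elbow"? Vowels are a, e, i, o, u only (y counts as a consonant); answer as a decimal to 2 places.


Word: "elbow"
Vowels (a,e,i,o,u): 2
Consonants: 3
Ratio = 2/3
= 0.67


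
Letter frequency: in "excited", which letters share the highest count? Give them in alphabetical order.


Word: "excited"
Letter counts:
  'c': 1
  'd': 1
  'e': 2
  'i': 1
  't': 1
  'x': 1
Maximum count = 2
Most frequent = 'e' (2 times each)


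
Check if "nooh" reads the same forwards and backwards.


Word: "nooh"
Reversed: "hoon"
Forward == Backward? nooh != hoon
Palindrome = No


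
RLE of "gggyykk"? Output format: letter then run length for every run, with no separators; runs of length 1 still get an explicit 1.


String: "gggyykk"
Scanning for consecutive runs:
  'g' x 3
  'y' x 2
  'k' x 2
RLE = "g3y2k2"


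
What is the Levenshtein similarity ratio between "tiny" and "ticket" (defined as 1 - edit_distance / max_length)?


Word 1: "tiny" (length 4)
Word 2: "ticket" (length 6)
One optimal edit sequence:
  1. keep 't'
  2. keep 'i'
  3. insert 'c'  (+1)
  4. insert 'k'  (+1)
  5. substitute 'n' -> 'e'  (+1)
  6. substitute 'y' -> 't'  (+1)
Edit distance = 4
Max length = max(4, 6) = 6
Similarity = 1 - 4/6
= 0.3333


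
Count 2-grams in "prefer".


Word: "prefer" (length 6)
Number of 2-grams = length - 2 + 1 = 6 - 2 + 1
= 5


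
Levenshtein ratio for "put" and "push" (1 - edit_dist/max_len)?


Word 1: "put" (length 3)
Word 2: "push" (length 4)
One optimal edit sequence:
  1. keep 'p'
  2. keep 'u'
  3. insert 's'  (+1)
  4. substitute 't' -> 'h'  (+1)
Edit distance = 2
Max length = max(3, 4) = 4
Similarity = 1 - 2/4
= 0.5000


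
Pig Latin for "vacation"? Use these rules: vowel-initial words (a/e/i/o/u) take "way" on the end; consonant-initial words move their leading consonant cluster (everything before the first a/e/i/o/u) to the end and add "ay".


Word: "vacation"
Starts with consonant(s) → move to end, add 'ay'
Consonant cluster: "v"
Pig Latin = "acationvay"


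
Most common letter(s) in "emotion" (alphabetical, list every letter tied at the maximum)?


Word: "emotion"
Letter counts:
  'e': 1
  'i': 1
  'm': 1
  'n': 1
  'o': 2
  't': 1
Maximum count = 2
Most frequent = 'o' (2 times each)


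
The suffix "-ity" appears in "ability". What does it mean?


Suffix: -ity
Example: ability (able + -ity, with a spelling change)
Meaning = quality of


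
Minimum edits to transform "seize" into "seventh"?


Word 1: "seize" (length 5)
Word 2: "seventh" (length 7)
One optimal edit sequence (insert/delete/substitute each cost 1):
  1. keep 's'
  2. insert 'e'  (+1)
  3. insert 'v'  (+1)
  4. keep 'e'
  5. substitute 'i' -> 'n'  (+1)
  6. substitute 'z' -> 't'  (+1)
  7. substitute 'e' -> 'h'  (+1)
Total edit operations: 5
Edit distance = 5


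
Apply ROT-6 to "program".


Word: "program"
Shift: 6
Each letter → (letter + shift) mod 26:
  'p' (15) + 6 = 21 → 'v'
  'r' (17) + 6 = 23 → 'x'
  'o' (14) + 6 = 20 → 'u'
  'g' (6) + 6 = 12 → 'm'
  'r' (17) + 6 = 23 → 'x'
  'a' (0) + 6 = 6 → 'g'
  'm' (12) + 6 = 18 → 's'
Result = "vxumxgs"


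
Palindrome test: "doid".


Word: "doid"
Reversed: "diod"
Forward == Backward? doid != diod
Palindrome = No


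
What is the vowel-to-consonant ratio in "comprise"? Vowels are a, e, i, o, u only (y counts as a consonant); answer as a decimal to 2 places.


Word: "comprise"
Vowels (a,e,i,o,u): 3
Consonants: 5
Ratio = 3/5
= 0.60


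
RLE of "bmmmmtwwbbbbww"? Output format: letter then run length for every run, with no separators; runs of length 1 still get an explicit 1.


String: "bmmmmtwwbbbbww"
Scanning for consecutive runs:
  'b' x 1
  'm' x 4
  't' x 1
  'w' x 2
  'b' x 4
  'w' x 2
RLE = "b1m4t1w2b4w2"


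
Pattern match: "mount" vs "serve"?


Pattern of "mount": [0, 1, 2, 3, 4]
Pattern of "serve": [0, 1, 2, 3, 1]
Patterns do not match
Same pattern = No


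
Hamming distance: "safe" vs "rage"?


Comparing character by character (same length = 4):
  Pos 0: 's' vs 'r' !=
  Pos 1: 'a' vs 'a' =
  Pos 2: 'f' vs 'g' !=
  Pos 3: 'e' vs 'e' =
Hamming distance = 2


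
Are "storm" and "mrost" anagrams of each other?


Word 1: "storm" → sorted: morst
Word 2: "mrost" → sorted: morst
Same letters? morst == morst
Anagram = Yes


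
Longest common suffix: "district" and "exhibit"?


Word 1: "district"
Word 2: "exhibit"
Comparing from end:
  Pos -1: 't' == 't'
  Pos -2: 'c' != 'i' (stop)
LCS = "t" (length 1)


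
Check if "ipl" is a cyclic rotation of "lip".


Word: "lip", Candidate: "ipl"
Method: check if candidate is substring of word+word
"liplip" contains "ipl"? Yes
Is rotation = Yes


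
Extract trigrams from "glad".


Word: "glad" (length 4)
Number of trigrams = 4 - 3 + 1 = 2
  Position 0: "gla"
  Position 1: "lad"
Trigrams = "gla", "lad"


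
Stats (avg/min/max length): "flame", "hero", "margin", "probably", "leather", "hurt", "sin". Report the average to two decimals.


Lengths: "flame"=5, "hero"=4, "margin"=6, "probably"=8, "leather"=7, "hurt"=4, "sin"=3
Sum = 37, Count = 7
Average = 37/7 = 5.29
= avg=5.29, min=3, max=8


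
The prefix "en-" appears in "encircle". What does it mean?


Prefix: en-
Example: encircle = en- + circle
Meaning = cause to / put into


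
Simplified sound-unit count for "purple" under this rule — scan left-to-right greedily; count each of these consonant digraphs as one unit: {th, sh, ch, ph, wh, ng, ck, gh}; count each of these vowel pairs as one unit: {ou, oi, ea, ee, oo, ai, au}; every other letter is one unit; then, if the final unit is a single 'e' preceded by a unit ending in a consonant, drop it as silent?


Word: "purple" (6 letters)
Left-to-right scan:
  (1) 'p' (letter)
  (2) 'u' (letter)
  (3) 'r' (letter)
  (4) 'p' (letter)
  (5) 'l' (letter)
  (6) 'e' (letter)
Units from scan: 6
Final unit is 'e' after a consonant -> drop as silent (-1)
Sound units = 5 units


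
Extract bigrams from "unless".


Word: "unless" (length 6)
Number of bigrams = 6 - 2 + 1 = 5
  Position 0: "un"
  Position 1: "nl"
  Position 2: "le"
  Position 3: "es"
  Position 4: "ss"
Bigrams = "un", "nl", "le", "es", "ss"


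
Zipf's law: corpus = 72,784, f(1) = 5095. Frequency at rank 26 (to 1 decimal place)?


Zipf's law: f(r) = f(1) / r
f(1) = 5095
f(26) = 5095 / 26
= 196.0 occurrences


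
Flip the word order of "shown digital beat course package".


Original: "shown digital beat course package"
Words (1..n): shown | digital | beat | course | package
Reversed (n..1): package | course | beat | digital | shown
Result = "package course beat digital shown"


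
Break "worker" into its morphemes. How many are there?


Word: "worker"
Morphemes: work + -er
Each morpheme carries meaning
= 2 morphemes


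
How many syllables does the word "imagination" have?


Word: "imagination"
Syllable breakdown: i | mag | i | na | tion
Counting: 5 parts
= 5 syllables


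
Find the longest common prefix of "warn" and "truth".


Word 1: "warn"
Word 2: "truth"
Comparing from start:
  Pos 0: 'w' != 't' (stop)
LCP = "" (length 0)


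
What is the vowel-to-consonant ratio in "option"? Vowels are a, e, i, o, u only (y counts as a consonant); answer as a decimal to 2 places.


Word: "option"
Vowels (a,e,i,o,u): 3
Consonants: 3
Ratio = 3/3
= 1.00


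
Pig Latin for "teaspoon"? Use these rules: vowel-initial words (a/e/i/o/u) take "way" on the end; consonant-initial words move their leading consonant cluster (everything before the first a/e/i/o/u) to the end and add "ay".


Word: "teaspoon"
Starts with consonant(s) → move to end, add 'ay'
Consonant cluster: "t"
Pig Latin = "easpoontay"


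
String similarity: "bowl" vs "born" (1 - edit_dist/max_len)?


Word 1: "bowl" (length 4)
Word 2: "born" (length 4)
One optimal edit sequence:
  1. keep 'b'
  2. keep 'o'
  3. substitute 'w' -> 'r'  (+1)
  4. substitute 'l' -> 'n'  (+1)
Edit distance = 2
Max length = max(4, 4) = 4
Similarity = 1 - 2/4
= 0.5000
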